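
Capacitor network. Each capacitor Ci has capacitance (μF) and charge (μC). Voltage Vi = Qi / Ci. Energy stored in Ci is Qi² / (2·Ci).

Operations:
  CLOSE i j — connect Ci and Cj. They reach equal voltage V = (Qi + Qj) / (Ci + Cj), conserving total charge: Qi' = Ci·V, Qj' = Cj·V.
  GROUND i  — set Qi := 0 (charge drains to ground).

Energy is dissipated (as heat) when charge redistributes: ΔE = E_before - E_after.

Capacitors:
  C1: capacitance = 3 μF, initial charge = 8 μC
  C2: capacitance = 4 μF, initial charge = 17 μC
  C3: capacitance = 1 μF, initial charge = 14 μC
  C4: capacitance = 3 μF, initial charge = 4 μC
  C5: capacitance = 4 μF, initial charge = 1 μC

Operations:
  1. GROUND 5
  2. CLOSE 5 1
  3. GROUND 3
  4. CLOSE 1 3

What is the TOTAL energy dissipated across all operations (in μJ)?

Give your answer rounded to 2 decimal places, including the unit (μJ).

Answer: 104.71 μJ

Derivation:
Initial: C1(3μF, Q=8μC, V=2.67V), C2(4μF, Q=17μC, V=4.25V), C3(1μF, Q=14μC, V=14.00V), C4(3μF, Q=4μC, V=1.33V), C5(4μF, Q=1μC, V=0.25V)
Op 1: GROUND 5: Q5=0; energy lost=0.125
Op 2: CLOSE 5-1: Q_total=8.00, C_total=7.00, V=1.14; Q5=4.57, Q1=3.43; dissipated=6.095
Op 3: GROUND 3: Q3=0; energy lost=98.000
Op 4: CLOSE 1-3: Q_total=3.43, C_total=4.00, V=0.86; Q1=2.57, Q3=0.86; dissipated=0.490
Total dissipated: 104.710 μJ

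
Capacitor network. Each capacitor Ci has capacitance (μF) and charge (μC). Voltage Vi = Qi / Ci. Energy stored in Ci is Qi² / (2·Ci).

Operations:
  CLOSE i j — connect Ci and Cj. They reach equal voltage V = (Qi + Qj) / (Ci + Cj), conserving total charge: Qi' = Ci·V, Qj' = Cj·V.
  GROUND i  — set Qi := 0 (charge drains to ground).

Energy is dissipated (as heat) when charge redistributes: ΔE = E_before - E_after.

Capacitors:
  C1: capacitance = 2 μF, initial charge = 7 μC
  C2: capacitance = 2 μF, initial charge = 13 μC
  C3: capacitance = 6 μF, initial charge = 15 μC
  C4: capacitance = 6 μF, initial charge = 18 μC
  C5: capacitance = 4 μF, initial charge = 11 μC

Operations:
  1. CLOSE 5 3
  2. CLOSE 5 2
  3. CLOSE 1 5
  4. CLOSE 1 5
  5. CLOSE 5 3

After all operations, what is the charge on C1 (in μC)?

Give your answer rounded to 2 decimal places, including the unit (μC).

Initial: C1(2μF, Q=7μC, V=3.50V), C2(2μF, Q=13μC, V=6.50V), C3(6μF, Q=15μC, V=2.50V), C4(6μF, Q=18μC, V=3.00V), C5(4μF, Q=11μC, V=2.75V)
Op 1: CLOSE 5-3: Q_total=26.00, C_total=10.00, V=2.60; Q5=10.40, Q3=15.60; dissipated=0.075
Op 2: CLOSE 5-2: Q_total=23.40, C_total=6.00, V=3.90; Q5=15.60, Q2=7.80; dissipated=10.140
Op 3: CLOSE 1-5: Q_total=22.60, C_total=6.00, V=3.77; Q1=7.53, Q5=15.07; dissipated=0.107
Op 4: CLOSE 1-5: Q_total=22.60, C_total=6.00, V=3.77; Q1=7.53, Q5=15.07; dissipated=0.000
Op 5: CLOSE 5-3: Q_total=30.67, C_total=10.00, V=3.07; Q5=12.27, Q3=18.40; dissipated=1.633
Final charges: Q1=7.53, Q2=7.80, Q3=18.40, Q4=18.00, Q5=12.27

Answer: 7.53 μC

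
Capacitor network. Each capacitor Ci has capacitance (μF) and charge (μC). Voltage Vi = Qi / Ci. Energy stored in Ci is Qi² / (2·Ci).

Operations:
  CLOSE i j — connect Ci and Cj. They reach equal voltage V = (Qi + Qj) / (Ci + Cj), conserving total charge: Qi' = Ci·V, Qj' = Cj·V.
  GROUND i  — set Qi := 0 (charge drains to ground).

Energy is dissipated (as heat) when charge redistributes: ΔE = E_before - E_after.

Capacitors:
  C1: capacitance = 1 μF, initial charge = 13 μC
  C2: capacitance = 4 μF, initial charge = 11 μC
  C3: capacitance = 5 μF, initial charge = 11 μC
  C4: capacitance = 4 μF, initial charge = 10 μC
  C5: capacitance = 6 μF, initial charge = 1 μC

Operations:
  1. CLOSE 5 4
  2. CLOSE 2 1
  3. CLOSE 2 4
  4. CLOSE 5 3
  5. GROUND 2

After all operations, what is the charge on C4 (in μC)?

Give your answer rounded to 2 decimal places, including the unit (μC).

Initial: C1(1μF, Q=13μC, V=13.00V), C2(4μF, Q=11μC, V=2.75V), C3(5μF, Q=11μC, V=2.20V), C4(4μF, Q=10μC, V=2.50V), C5(6μF, Q=1μC, V=0.17V)
Op 1: CLOSE 5-4: Q_total=11.00, C_total=10.00, V=1.10; Q5=6.60, Q4=4.40; dissipated=6.533
Op 2: CLOSE 2-1: Q_total=24.00, C_total=5.00, V=4.80; Q2=19.20, Q1=4.80; dissipated=42.025
Op 3: CLOSE 2-4: Q_total=23.60, C_total=8.00, V=2.95; Q2=11.80, Q4=11.80; dissipated=13.690
Op 4: CLOSE 5-3: Q_total=17.60, C_total=11.00, V=1.60; Q5=9.60, Q3=8.00; dissipated=1.650
Op 5: GROUND 2: Q2=0; energy lost=17.405
Final charges: Q1=4.80, Q2=0.00, Q3=8.00, Q4=11.80, Q5=9.60

Answer: 11.80 μC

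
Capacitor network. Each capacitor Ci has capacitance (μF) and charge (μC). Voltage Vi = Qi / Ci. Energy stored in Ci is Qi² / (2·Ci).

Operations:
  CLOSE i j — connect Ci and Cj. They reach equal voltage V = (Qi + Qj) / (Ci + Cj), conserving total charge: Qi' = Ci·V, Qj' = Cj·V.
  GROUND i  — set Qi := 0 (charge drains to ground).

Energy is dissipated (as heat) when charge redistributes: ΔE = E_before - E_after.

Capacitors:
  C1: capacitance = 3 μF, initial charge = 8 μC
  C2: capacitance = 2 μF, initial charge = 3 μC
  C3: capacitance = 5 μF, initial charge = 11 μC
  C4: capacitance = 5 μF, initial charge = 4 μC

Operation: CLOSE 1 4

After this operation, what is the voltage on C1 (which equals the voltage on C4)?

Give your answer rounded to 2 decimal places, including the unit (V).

Answer: 1.50 V

Derivation:
Initial: C1(3μF, Q=8μC, V=2.67V), C2(2μF, Q=3μC, V=1.50V), C3(5μF, Q=11μC, V=2.20V), C4(5μF, Q=4μC, V=0.80V)
Op 1: CLOSE 1-4: Q_total=12.00, C_total=8.00, V=1.50; Q1=4.50, Q4=7.50; dissipated=3.267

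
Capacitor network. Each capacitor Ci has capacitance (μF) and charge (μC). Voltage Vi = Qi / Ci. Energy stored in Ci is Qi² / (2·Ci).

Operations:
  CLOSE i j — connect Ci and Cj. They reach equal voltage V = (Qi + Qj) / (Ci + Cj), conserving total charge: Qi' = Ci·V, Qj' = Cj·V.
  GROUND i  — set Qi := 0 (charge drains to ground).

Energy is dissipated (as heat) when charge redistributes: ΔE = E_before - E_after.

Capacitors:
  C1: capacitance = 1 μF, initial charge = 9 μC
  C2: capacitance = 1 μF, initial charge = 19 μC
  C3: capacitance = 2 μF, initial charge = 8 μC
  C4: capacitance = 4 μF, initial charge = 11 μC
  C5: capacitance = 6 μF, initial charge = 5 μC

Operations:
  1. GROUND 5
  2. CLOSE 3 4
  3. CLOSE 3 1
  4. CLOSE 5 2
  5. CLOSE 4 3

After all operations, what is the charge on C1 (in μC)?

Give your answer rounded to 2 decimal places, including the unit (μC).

Answer: 5.11 μC

Derivation:
Initial: C1(1μF, Q=9μC, V=9.00V), C2(1μF, Q=19μC, V=19.00V), C3(2μF, Q=8μC, V=4.00V), C4(4μF, Q=11μC, V=2.75V), C5(6μF, Q=5μC, V=0.83V)
Op 1: GROUND 5: Q5=0; energy lost=2.083
Op 2: CLOSE 3-4: Q_total=19.00, C_total=6.00, V=3.17; Q3=6.33, Q4=12.67; dissipated=1.042
Op 3: CLOSE 3-1: Q_total=15.33, C_total=3.00, V=5.11; Q3=10.22, Q1=5.11; dissipated=11.343
Op 4: CLOSE 5-2: Q_total=19.00, C_total=7.00, V=2.71; Q5=16.29, Q2=2.71; dissipated=154.714
Op 5: CLOSE 4-3: Q_total=22.89, C_total=6.00, V=3.81; Q4=15.26, Q3=7.63; dissipated=2.521
Final charges: Q1=5.11, Q2=2.71, Q3=7.63, Q4=15.26, Q5=16.29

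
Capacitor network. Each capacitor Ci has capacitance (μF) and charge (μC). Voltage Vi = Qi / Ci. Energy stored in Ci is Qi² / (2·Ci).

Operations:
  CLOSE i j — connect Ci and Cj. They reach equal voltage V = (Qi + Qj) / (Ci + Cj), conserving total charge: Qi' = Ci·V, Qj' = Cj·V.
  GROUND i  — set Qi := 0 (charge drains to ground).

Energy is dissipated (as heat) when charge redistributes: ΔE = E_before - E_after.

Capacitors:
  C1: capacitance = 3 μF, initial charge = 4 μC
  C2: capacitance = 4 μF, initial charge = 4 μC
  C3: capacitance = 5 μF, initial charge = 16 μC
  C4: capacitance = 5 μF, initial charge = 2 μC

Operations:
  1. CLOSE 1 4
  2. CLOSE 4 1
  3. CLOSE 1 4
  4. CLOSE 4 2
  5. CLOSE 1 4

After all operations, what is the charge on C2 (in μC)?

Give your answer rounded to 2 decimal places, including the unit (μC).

Initial: C1(3μF, Q=4μC, V=1.33V), C2(4μF, Q=4μC, V=1.00V), C3(5μF, Q=16μC, V=3.20V), C4(5μF, Q=2μC, V=0.40V)
Op 1: CLOSE 1-4: Q_total=6.00, C_total=8.00, V=0.75; Q1=2.25, Q4=3.75; dissipated=0.817
Op 2: CLOSE 4-1: Q_total=6.00, C_total=8.00, V=0.75; Q4=3.75, Q1=2.25; dissipated=0.000
Op 3: CLOSE 1-4: Q_total=6.00, C_total=8.00, V=0.75; Q1=2.25, Q4=3.75; dissipated=0.000
Op 4: CLOSE 4-2: Q_total=7.75, C_total=9.00, V=0.86; Q4=4.31, Q2=3.44; dissipated=0.069
Op 5: CLOSE 1-4: Q_total=6.56, C_total=8.00, V=0.82; Q1=2.46, Q4=4.10; dissipated=0.012
Final charges: Q1=2.46, Q2=3.44, Q3=16.00, Q4=4.10

Answer: 3.44 μC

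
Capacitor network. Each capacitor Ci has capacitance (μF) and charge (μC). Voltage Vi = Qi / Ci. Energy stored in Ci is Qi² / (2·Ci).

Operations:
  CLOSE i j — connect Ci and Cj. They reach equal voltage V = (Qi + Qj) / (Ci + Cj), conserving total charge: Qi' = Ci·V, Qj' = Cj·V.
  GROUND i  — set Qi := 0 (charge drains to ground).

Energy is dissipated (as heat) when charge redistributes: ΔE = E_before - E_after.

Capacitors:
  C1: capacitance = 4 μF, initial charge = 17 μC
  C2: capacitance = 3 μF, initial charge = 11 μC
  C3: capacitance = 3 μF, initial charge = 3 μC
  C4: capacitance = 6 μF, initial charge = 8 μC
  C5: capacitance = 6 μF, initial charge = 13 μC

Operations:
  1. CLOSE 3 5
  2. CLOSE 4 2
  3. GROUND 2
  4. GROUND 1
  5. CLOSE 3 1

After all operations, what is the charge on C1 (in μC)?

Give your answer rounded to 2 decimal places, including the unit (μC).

Answer: 3.05 μC

Derivation:
Initial: C1(4μF, Q=17μC, V=4.25V), C2(3μF, Q=11μC, V=3.67V), C3(3μF, Q=3μC, V=1.00V), C4(6μF, Q=8μC, V=1.33V), C5(6μF, Q=13μC, V=2.17V)
Op 1: CLOSE 3-5: Q_total=16.00, C_total=9.00, V=1.78; Q3=5.33, Q5=10.67; dissipated=1.361
Op 2: CLOSE 4-2: Q_total=19.00, C_total=9.00, V=2.11; Q4=12.67, Q2=6.33; dissipated=5.444
Op 3: GROUND 2: Q2=0; energy lost=6.685
Op 4: GROUND 1: Q1=0; energy lost=36.125
Op 5: CLOSE 3-1: Q_total=5.33, C_total=7.00, V=0.76; Q3=2.29, Q1=3.05; dissipated=2.709
Final charges: Q1=3.05, Q2=0.00, Q3=2.29, Q4=12.67, Q5=10.67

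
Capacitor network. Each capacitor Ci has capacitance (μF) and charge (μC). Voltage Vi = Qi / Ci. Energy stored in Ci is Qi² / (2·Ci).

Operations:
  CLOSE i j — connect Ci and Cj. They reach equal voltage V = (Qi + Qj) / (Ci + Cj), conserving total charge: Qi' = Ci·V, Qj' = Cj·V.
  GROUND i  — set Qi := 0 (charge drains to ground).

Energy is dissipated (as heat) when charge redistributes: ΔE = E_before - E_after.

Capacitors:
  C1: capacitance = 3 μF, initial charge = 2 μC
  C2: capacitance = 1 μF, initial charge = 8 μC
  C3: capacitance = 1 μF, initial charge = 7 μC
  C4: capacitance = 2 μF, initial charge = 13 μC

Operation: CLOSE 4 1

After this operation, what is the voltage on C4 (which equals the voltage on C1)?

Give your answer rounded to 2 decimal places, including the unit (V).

Initial: C1(3μF, Q=2μC, V=0.67V), C2(1μF, Q=8μC, V=8.00V), C3(1μF, Q=7μC, V=7.00V), C4(2μF, Q=13μC, V=6.50V)
Op 1: CLOSE 4-1: Q_total=15.00, C_total=5.00, V=3.00; Q4=6.00, Q1=9.00; dissipated=20.417

Answer: 3.00 V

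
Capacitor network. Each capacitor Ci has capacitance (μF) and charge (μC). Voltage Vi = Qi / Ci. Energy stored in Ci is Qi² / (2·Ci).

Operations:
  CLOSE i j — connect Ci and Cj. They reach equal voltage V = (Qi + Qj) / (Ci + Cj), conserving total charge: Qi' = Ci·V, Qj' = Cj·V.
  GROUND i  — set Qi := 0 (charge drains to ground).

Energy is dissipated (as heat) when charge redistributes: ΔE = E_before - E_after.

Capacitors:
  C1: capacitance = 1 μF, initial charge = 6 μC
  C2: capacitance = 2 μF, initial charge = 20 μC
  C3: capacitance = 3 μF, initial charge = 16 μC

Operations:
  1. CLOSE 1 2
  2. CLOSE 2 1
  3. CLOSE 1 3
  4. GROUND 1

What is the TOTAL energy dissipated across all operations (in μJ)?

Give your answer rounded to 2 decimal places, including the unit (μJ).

Answer: 28.51 μJ

Derivation:
Initial: C1(1μF, Q=6μC, V=6.00V), C2(2μF, Q=20μC, V=10.00V), C3(3μF, Q=16μC, V=5.33V)
Op 1: CLOSE 1-2: Q_total=26.00, C_total=3.00, V=8.67; Q1=8.67, Q2=17.33; dissipated=5.333
Op 2: CLOSE 2-1: Q_total=26.00, C_total=3.00, V=8.67; Q2=17.33, Q1=8.67; dissipated=0.000
Op 3: CLOSE 1-3: Q_total=24.67, C_total=4.00, V=6.17; Q1=6.17, Q3=18.50; dissipated=4.167
Op 4: GROUND 1: Q1=0; energy lost=19.014
Total dissipated: 28.514 μJ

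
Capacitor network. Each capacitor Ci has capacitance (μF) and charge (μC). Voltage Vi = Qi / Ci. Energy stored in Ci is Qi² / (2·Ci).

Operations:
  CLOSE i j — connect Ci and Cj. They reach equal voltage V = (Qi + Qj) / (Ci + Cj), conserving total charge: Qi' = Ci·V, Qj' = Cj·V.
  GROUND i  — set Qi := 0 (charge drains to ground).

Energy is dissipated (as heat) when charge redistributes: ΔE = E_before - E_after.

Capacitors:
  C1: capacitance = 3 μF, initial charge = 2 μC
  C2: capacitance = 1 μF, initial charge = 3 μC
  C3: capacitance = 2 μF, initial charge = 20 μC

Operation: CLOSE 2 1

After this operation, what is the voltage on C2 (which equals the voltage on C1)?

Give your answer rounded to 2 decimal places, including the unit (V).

Initial: C1(3μF, Q=2μC, V=0.67V), C2(1μF, Q=3μC, V=3.00V), C3(2μF, Q=20μC, V=10.00V)
Op 1: CLOSE 2-1: Q_total=5.00, C_total=4.00, V=1.25; Q2=1.25, Q1=3.75; dissipated=2.042

Answer: 1.25 V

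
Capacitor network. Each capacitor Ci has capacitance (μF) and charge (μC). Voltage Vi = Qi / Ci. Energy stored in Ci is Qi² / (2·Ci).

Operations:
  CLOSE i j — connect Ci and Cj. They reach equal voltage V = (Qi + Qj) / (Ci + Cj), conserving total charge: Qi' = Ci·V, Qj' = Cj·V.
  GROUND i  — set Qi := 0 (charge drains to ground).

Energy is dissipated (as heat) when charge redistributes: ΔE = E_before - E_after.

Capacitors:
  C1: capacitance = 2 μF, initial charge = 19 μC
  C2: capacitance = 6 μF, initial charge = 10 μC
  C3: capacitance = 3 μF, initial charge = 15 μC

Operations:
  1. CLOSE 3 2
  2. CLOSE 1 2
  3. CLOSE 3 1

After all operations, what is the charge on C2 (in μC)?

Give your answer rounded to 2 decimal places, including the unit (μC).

Initial: C1(2μF, Q=19μC, V=9.50V), C2(6μF, Q=10μC, V=1.67V), C3(3μF, Q=15μC, V=5.00V)
Op 1: CLOSE 3-2: Q_total=25.00, C_total=9.00, V=2.78; Q3=8.33, Q2=16.67; dissipated=11.111
Op 2: CLOSE 1-2: Q_total=35.67, C_total=8.00, V=4.46; Q1=8.92, Q2=26.75; dissipated=33.891
Op 3: CLOSE 3-1: Q_total=17.25, C_total=5.00, V=3.45; Q3=10.35, Q1=6.90; dissipated=1.695
Final charges: Q1=6.90, Q2=26.75, Q3=10.35

Answer: 26.75 μC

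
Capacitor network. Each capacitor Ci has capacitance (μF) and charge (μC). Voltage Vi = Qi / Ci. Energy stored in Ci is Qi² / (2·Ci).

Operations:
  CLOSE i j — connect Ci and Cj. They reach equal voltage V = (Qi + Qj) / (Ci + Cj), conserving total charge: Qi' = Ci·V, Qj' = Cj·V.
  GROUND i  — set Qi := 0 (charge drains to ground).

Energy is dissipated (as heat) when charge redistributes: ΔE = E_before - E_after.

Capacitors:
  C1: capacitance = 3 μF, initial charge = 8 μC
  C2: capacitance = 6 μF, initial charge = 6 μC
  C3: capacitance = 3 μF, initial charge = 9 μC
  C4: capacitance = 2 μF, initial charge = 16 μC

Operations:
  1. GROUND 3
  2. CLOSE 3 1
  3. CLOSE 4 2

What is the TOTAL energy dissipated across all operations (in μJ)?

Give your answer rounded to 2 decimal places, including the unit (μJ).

Initial: C1(3μF, Q=8μC, V=2.67V), C2(6μF, Q=6μC, V=1.00V), C3(3μF, Q=9μC, V=3.00V), C4(2μF, Q=16μC, V=8.00V)
Op 1: GROUND 3: Q3=0; energy lost=13.500
Op 2: CLOSE 3-1: Q_total=8.00, C_total=6.00, V=1.33; Q3=4.00, Q1=4.00; dissipated=5.333
Op 3: CLOSE 4-2: Q_total=22.00, C_total=8.00, V=2.75; Q4=5.50, Q2=16.50; dissipated=36.750
Total dissipated: 55.583 μJ

Answer: 55.58 μJ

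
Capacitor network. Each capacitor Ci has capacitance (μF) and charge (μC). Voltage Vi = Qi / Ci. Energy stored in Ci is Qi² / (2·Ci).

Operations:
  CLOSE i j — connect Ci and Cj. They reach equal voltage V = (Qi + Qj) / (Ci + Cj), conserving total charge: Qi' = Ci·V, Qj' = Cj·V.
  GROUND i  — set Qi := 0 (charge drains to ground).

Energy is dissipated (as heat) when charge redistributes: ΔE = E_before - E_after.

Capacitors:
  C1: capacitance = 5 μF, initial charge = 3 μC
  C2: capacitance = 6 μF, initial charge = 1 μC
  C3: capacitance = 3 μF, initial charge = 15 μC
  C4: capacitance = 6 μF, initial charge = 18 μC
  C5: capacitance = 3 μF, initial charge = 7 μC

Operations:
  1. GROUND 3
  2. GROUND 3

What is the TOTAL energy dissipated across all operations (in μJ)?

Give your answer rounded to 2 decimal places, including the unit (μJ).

Initial: C1(5μF, Q=3μC, V=0.60V), C2(6μF, Q=1μC, V=0.17V), C3(3μF, Q=15μC, V=5.00V), C4(6μF, Q=18μC, V=3.00V), C5(3μF, Q=7μC, V=2.33V)
Op 1: GROUND 3: Q3=0; energy lost=37.500
Op 2: GROUND 3: Q3=0; energy lost=0.000
Total dissipated: 37.500 μJ

Answer: 37.50 μJ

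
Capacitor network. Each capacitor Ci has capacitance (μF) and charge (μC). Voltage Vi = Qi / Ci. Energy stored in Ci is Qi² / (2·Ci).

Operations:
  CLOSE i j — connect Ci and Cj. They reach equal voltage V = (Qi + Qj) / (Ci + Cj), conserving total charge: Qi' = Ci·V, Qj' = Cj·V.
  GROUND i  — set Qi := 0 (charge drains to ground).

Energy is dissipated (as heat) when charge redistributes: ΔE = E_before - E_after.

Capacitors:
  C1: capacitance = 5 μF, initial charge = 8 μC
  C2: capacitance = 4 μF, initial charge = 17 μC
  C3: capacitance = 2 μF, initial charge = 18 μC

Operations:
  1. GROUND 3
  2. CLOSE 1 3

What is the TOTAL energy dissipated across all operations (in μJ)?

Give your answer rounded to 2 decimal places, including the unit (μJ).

Answer: 82.83 μJ

Derivation:
Initial: C1(5μF, Q=8μC, V=1.60V), C2(4μF, Q=17μC, V=4.25V), C3(2μF, Q=18μC, V=9.00V)
Op 1: GROUND 3: Q3=0; energy lost=81.000
Op 2: CLOSE 1-3: Q_total=8.00, C_total=7.00, V=1.14; Q1=5.71, Q3=2.29; dissipated=1.829
Total dissipated: 82.829 μJ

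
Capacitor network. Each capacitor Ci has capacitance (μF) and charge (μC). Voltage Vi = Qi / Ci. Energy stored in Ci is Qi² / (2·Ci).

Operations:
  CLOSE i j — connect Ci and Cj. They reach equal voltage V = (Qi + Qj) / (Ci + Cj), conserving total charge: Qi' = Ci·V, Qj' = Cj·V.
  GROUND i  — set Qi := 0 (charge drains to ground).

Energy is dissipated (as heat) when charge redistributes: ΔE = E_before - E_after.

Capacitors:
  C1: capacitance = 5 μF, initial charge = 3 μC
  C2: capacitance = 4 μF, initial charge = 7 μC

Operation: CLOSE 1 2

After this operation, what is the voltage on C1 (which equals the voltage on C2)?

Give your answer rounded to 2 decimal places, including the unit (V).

Initial: C1(5μF, Q=3μC, V=0.60V), C2(4μF, Q=7μC, V=1.75V)
Op 1: CLOSE 1-2: Q_total=10.00, C_total=9.00, V=1.11; Q1=5.56, Q2=4.44; dissipated=1.469

Answer: 1.11 V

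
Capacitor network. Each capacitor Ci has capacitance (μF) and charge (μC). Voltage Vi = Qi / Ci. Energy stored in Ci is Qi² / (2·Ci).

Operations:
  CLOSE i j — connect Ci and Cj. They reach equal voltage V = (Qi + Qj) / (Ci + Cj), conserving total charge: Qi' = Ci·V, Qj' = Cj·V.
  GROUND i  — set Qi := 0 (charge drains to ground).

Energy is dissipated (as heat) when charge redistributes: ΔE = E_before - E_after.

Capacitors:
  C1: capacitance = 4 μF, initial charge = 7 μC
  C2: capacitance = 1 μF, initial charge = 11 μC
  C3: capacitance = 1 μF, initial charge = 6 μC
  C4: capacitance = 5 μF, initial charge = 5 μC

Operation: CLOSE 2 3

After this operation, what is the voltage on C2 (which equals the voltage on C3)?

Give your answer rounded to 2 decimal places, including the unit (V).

Initial: C1(4μF, Q=7μC, V=1.75V), C2(1μF, Q=11μC, V=11.00V), C3(1μF, Q=6μC, V=6.00V), C4(5μF, Q=5μC, V=1.00V)
Op 1: CLOSE 2-3: Q_total=17.00, C_total=2.00, V=8.50; Q2=8.50, Q3=8.50; dissipated=6.250

Answer: 8.50 V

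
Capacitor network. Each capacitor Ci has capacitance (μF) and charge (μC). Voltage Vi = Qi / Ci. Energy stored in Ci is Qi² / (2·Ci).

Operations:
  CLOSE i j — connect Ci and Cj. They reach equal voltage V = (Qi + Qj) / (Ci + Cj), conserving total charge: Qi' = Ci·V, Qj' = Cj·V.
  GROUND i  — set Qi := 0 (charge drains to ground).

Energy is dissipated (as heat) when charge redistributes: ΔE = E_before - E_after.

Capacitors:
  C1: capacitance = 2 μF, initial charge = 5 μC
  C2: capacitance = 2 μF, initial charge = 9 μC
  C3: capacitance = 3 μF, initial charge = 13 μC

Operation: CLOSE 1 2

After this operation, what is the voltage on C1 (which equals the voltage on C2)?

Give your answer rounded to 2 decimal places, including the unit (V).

Initial: C1(2μF, Q=5μC, V=2.50V), C2(2μF, Q=9μC, V=4.50V), C3(3μF, Q=13μC, V=4.33V)
Op 1: CLOSE 1-2: Q_total=14.00, C_total=4.00, V=3.50; Q1=7.00, Q2=7.00; dissipated=2.000

Answer: 3.50 V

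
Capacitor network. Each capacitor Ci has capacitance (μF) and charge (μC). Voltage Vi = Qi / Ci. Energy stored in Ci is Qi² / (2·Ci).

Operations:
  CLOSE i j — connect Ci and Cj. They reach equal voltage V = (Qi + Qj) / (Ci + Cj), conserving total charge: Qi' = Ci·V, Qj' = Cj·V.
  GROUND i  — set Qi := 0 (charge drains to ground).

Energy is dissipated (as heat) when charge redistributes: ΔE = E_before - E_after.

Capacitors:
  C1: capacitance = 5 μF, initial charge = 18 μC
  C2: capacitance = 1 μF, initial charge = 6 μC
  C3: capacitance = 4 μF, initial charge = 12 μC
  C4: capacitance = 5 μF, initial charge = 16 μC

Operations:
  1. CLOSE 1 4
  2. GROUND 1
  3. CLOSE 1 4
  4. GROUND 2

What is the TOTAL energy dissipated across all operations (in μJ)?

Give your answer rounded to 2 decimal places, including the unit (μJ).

Answer: 61.55 μJ

Derivation:
Initial: C1(5μF, Q=18μC, V=3.60V), C2(1μF, Q=6μC, V=6.00V), C3(4μF, Q=12μC, V=3.00V), C4(5μF, Q=16μC, V=3.20V)
Op 1: CLOSE 1-4: Q_total=34.00, C_total=10.00, V=3.40; Q1=17.00, Q4=17.00; dissipated=0.200
Op 2: GROUND 1: Q1=0; energy lost=28.900
Op 3: CLOSE 1-4: Q_total=17.00, C_total=10.00, V=1.70; Q1=8.50, Q4=8.50; dissipated=14.450
Op 4: GROUND 2: Q2=0; energy lost=18.000
Total dissipated: 61.550 μJ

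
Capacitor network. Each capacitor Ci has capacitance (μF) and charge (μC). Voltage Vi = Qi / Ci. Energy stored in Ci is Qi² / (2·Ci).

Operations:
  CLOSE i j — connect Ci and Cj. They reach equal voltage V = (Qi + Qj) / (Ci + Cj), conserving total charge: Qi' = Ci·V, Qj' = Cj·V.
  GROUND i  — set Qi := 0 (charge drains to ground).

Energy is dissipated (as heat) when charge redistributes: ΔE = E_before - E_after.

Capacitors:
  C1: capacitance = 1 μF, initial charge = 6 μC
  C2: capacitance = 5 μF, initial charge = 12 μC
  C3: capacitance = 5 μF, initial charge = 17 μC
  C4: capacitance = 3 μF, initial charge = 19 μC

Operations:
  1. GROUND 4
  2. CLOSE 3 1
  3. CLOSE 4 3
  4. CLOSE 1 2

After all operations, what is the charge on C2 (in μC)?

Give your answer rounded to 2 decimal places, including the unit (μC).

Answer: 13.19 μC

Derivation:
Initial: C1(1μF, Q=6μC, V=6.00V), C2(5μF, Q=12μC, V=2.40V), C3(5μF, Q=17μC, V=3.40V), C4(3μF, Q=19μC, V=6.33V)
Op 1: GROUND 4: Q4=0; energy lost=60.167
Op 2: CLOSE 3-1: Q_total=23.00, C_total=6.00, V=3.83; Q3=19.17, Q1=3.83; dissipated=2.817
Op 3: CLOSE 4-3: Q_total=19.17, C_total=8.00, V=2.40; Q4=7.19, Q3=11.98; dissipated=13.776
Op 4: CLOSE 1-2: Q_total=15.83, C_total=6.00, V=2.64; Q1=2.64, Q2=13.19; dissipated=0.856
Final charges: Q1=2.64, Q2=13.19, Q3=11.98, Q4=7.19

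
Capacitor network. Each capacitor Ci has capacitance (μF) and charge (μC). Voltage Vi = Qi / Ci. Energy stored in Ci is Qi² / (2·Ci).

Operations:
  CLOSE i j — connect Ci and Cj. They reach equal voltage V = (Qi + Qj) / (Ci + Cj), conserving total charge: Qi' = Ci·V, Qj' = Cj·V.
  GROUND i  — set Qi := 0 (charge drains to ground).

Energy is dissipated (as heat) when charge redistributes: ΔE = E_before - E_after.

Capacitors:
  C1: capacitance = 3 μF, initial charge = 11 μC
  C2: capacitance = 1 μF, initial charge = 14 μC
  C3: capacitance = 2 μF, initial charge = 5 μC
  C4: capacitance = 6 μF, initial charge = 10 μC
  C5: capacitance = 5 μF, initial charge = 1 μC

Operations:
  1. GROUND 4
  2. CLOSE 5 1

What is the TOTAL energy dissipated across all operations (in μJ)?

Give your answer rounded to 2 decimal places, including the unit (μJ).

Initial: C1(3μF, Q=11μC, V=3.67V), C2(1μF, Q=14μC, V=14.00V), C3(2μF, Q=5μC, V=2.50V), C4(6μF, Q=10μC, V=1.67V), C5(5μF, Q=1μC, V=0.20V)
Op 1: GROUND 4: Q4=0; energy lost=8.333
Op 2: CLOSE 5-1: Q_total=12.00, C_total=8.00, V=1.50; Q5=7.50, Q1=4.50; dissipated=11.267
Total dissipated: 19.600 μJ

Answer: 19.60 μJ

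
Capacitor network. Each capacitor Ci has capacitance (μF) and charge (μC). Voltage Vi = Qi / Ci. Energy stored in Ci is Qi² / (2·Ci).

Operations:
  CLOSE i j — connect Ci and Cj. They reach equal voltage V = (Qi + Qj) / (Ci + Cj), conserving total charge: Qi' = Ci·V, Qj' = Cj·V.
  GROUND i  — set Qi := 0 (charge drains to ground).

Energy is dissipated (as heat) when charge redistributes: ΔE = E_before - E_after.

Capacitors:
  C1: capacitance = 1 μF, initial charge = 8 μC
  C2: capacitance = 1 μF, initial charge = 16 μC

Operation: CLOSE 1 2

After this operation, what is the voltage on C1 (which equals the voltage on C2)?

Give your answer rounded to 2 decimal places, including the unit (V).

Answer: 12.00 V

Derivation:
Initial: C1(1μF, Q=8μC, V=8.00V), C2(1μF, Q=16μC, V=16.00V)
Op 1: CLOSE 1-2: Q_total=24.00, C_total=2.00, V=12.00; Q1=12.00, Q2=12.00; dissipated=16.000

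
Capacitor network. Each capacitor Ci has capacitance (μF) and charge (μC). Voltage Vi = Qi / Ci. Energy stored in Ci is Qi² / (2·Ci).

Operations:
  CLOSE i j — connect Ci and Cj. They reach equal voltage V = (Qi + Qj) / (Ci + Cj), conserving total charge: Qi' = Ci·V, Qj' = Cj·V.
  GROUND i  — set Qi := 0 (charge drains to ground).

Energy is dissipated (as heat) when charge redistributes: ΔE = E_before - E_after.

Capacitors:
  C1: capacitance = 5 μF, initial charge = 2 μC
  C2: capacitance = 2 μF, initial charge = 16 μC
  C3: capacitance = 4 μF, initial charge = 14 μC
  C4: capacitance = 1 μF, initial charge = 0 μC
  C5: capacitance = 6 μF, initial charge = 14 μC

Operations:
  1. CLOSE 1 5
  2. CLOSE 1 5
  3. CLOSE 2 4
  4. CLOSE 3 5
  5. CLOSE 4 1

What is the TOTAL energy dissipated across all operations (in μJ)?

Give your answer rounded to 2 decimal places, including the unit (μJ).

Initial: C1(5μF, Q=2μC, V=0.40V), C2(2μF, Q=16μC, V=8.00V), C3(4μF, Q=14μC, V=3.50V), C4(1μF, Q=0μC, V=0.00V), C5(6μF, Q=14μC, V=2.33V)
Op 1: CLOSE 1-5: Q_total=16.00, C_total=11.00, V=1.45; Q1=7.27, Q5=8.73; dissipated=5.097
Op 2: CLOSE 1-5: Q_total=16.00, C_total=11.00, V=1.45; Q1=7.27, Q5=8.73; dissipated=0.000
Op 3: CLOSE 2-4: Q_total=16.00, C_total=3.00, V=5.33; Q2=10.67, Q4=5.33; dissipated=21.333
Op 4: CLOSE 3-5: Q_total=22.73, C_total=10.00, V=2.27; Q3=9.09, Q5=13.64; dissipated=5.021
Op 5: CLOSE 4-1: Q_total=12.61, C_total=6.00, V=2.10; Q4=2.10, Q1=10.51; dissipated=6.269
Total dissipated: 37.720 μJ

Answer: 37.72 μJ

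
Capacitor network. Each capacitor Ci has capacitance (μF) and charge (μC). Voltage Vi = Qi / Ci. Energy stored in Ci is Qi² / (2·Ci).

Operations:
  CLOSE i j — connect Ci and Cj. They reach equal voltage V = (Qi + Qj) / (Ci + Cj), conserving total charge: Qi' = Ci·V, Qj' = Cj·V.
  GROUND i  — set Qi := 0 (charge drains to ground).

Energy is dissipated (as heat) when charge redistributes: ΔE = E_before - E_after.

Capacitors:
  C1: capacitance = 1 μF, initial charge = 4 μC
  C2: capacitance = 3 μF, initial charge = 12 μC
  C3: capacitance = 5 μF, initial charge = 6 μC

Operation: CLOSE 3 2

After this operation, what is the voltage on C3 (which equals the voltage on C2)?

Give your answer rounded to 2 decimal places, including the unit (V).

Answer: 2.25 V

Derivation:
Initial: C1(1μF, Q=4μC, V=4.00V), C2(3μF, Q=12μC, V=4.00V), C3(5μF, Q=6μC, V=1.20V)
Op 1: CLOSE 3-2: Q_total=18.00, C_total=8.00, V=2.25; Q3=11.25, Q2=6.75; dissipated=7.350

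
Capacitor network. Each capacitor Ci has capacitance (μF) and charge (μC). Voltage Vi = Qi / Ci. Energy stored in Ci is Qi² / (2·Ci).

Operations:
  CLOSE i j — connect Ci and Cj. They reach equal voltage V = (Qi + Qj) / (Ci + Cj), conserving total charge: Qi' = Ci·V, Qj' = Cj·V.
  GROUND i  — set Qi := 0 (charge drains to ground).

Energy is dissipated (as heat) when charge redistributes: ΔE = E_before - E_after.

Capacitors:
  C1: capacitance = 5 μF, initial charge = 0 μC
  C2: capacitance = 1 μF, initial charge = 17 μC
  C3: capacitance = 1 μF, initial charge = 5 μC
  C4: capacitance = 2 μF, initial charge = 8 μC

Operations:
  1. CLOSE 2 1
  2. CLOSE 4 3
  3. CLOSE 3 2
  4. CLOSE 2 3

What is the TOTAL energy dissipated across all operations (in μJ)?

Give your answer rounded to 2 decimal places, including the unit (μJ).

Answer: 121.31 μJ

Derivation:
Initial: C1(5μF, Q=0μC, V=0.00V), C2(1μF, Q=17μC, V=17.00V), C3(1μF, Q=5μC, V=5.00V), C4(2μF, Q=8μC, V=4.00V)
Op 1: CLOSE 2-1: Q_total=17.00, C_total=6.00, V=2.83; Q2=2.83, Q1=14.17; dissipated=120.417
Op 2: CLOSE 4-3: Q_total=13.00, C_total=3.00, V=4.33; Q4=8.67, Q3=4.33; dissipated=0.333
Op 3: CLOSE 3-2: Q_total=7.17, C_total=2.00, V=3.58; Q3=3.58, Q2=3.58; dissipated=0.562
Op 4: CLOSE 2-3: Q_total=7.17, C_total=2.00, V=3.58; Q2=3.58, Q3=3.58; dissipated=0.000
Total dissipated: 121.312 μJ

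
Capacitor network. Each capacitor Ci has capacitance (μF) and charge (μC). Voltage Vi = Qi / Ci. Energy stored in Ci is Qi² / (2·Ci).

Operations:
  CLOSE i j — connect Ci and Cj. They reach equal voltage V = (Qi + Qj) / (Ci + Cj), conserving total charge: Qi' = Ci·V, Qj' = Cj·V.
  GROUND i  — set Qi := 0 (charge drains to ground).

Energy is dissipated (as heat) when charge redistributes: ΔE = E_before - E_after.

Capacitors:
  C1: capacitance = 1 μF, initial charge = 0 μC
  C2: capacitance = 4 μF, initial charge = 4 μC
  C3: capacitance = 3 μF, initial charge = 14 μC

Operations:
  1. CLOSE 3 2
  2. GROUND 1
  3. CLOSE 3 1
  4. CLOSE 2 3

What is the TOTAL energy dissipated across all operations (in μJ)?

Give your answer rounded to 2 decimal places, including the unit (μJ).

Initial: C1(1μF, Q=0μC, V=0.00V), C2(4μF, Q=4μC, V=1.00V), C3(3μF, Q=14μC, V=4.67V)
Op 1: CLOSE 3-2: Q_total=18.00, C_total=7.00, V=2.57; Q3=7.71, Q2=10.29; dissipated=11.524
Op 2: GROUND 1: Q1=0; energy lost=0.000
Op 3: CLOSE 3-1: Q_total=7.71, C_total=4.00, V=1.93; Q3=5.79, Q1=1.93; dissipated=2.480
Op 4: CLOSE 2-3: Q_total=16.07, C_total=7.00, V=2.30; Q2=9.18, Q3=6.89; dissipated=0.354
Total dissipated: 14.358 μJ

Answer: 14.36 μJ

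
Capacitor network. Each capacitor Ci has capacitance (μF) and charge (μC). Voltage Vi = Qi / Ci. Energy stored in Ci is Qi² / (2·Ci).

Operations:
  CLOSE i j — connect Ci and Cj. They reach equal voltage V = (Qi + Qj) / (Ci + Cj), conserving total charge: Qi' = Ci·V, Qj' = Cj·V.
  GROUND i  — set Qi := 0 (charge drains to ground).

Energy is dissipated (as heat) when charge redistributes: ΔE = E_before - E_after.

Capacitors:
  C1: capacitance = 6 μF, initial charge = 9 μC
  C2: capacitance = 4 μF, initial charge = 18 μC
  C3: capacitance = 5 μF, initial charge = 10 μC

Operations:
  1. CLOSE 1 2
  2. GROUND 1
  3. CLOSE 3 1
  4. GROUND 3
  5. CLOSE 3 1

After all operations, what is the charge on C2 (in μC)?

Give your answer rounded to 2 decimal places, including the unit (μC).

Answer: 10.80 μC

Derivation:
Initial: C1(6μF, Q=9μC, V=1.50V), C2(4μF, Q=18μC, V=4.50V), C3(5μF, Q=10μC, V=2.00V)
Op 1: CLOSE 1-2: Q_total=27.00, C_total=10.00, V=2.70; Q1=16.20, Q2=10.80; dissipated=10.800
Op 2: GROUND 1: Q1=0; energy lost=21.870
Op 3: CLOSE 3-1: Q_total=10.00, C_total=11.00, V=0.91; Q3=4.55, Q1=5.45; dissipated=5.455
Op 4: GROUND 3: Q3=0; energy lost=2.066
Op 5: CLOSE 3-1: Q_total=5.45, C_total=11.00, V=0.50; Q3=2.48, Q1=2.98; dissipated=1.127
Final charges: Q1=2.98, Q2=10.80, Q3=2.48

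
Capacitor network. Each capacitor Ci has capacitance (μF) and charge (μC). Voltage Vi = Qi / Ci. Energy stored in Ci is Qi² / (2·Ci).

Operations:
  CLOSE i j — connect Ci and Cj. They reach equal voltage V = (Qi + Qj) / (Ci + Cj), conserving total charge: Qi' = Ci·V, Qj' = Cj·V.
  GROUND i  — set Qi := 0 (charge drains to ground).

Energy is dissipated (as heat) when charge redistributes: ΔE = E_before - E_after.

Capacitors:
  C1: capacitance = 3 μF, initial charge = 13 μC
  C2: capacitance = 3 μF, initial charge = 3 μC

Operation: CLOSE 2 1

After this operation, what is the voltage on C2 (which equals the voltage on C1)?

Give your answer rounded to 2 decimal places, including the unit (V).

Answer: 2.67 V

Derivation:
Initial: C1(3μF, Q=13μC, V=4.33V), C2(3μF, Q=3μC, V=1.00V)
Op 1: CLOSE 2-1: Q_total=16.00, C_total=6.00, V=2.67; Q2=8.00, Q1=8.00; dissipated=8.333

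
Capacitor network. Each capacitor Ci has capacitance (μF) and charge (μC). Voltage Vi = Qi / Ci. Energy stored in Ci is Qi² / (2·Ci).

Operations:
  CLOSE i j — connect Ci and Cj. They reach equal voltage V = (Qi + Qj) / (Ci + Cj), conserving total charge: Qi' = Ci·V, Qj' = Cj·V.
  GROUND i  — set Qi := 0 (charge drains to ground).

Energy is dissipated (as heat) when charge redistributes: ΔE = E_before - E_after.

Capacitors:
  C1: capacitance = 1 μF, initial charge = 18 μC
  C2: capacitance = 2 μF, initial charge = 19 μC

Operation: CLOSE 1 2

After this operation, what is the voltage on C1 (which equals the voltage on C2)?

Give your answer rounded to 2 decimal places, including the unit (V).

Answer: 12.33 V

Derivation:
Initial: C1(1μF, Q=18μC, V=18.00V), C2(2μF, Q=19μC, V=9.50V)
Op 1: CLOSE 1-2: Q_total=37.00, C_total=3.00, V=12.33; Q1=12.33, Q2=24.67; dissipated=24.083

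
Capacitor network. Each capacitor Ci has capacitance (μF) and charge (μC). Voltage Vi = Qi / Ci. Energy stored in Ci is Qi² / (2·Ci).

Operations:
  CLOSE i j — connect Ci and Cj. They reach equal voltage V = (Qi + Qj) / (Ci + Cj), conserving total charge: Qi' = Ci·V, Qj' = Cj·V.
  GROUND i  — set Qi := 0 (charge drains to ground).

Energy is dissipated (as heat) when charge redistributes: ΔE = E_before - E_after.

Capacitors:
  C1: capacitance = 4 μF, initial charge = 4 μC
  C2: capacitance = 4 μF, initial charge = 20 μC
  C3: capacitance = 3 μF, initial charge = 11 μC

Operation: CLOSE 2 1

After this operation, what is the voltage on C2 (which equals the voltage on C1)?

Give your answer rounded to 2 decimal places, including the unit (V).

Answer: 3.00 V

Derivation:
Initial: C1(4μF, Q=4μC, V=1.00V), C2(4μF, Q=20μC, V=5.00V), C3(3μF, Q=11μC, V=3.67V)
Op 1: CLOSE 2-1: Q_total=24.00, C_total=8.00, V=3.00; Q2=12.00, Q1=12.00; dissipated=16.000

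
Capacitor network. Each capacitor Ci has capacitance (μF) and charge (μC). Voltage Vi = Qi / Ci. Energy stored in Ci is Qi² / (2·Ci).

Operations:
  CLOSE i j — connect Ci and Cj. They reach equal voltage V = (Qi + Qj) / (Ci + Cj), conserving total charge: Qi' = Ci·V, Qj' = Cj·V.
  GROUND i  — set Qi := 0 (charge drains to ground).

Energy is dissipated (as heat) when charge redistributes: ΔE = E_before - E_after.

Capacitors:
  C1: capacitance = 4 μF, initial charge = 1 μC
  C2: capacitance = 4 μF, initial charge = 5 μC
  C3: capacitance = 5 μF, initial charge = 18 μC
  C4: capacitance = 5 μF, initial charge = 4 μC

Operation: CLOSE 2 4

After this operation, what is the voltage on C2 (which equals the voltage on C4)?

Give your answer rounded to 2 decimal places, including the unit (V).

Answer: 1.00 V

Derivation:
Initial: C1(4μF, Q=1μC, V=0.25V), C2(4μF, Q=5μC, V=1.25V), C3(5μF, Q=18μC, V=3.60V), C4(5μF, Q=4μC, V=0.80V)
Op 1: CLOSE 2-4: Q_total=9.00, C_total=9.00, V=1.00; Q2=4.00, Q4=5.00; dissipated=0.225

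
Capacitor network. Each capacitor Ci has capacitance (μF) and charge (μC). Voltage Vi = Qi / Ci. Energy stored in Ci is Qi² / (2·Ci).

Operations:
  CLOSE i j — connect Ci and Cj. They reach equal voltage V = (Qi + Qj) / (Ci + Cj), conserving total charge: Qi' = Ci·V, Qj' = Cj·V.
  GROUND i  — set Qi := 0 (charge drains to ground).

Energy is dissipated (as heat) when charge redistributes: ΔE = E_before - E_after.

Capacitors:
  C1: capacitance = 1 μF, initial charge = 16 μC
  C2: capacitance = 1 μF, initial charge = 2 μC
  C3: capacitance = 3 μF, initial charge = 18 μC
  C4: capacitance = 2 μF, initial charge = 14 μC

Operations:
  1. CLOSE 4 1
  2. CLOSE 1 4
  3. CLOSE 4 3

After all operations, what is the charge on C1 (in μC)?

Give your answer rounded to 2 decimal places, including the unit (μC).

Answer: 10.00 μC

Derivation:
Initial: C1(1μF, Q=16μC, V=16.00V), C2(1μF, Q=2μC, V=2.00V), C3(3μF, Q=18μC, V=6.00V), C4(2μF, Q=14μC, V=7.00V)
Op 1: CLOSE 4-1: Q_total=30.00, C_total=3.00, V=10.00; Q4=20.00, Q1=10.00; dissipated=27.000
Op 2: CLOSE 1-4: Q_total=30.00, C_total=3.00, V=10.00; Q1=10.00, Q4=20.00; dissipated=0.000
Op 3: CLOSE 4-3: Q_total=38.00, C_total=5.00, V=7.60; Q4=15.20, Q3=22.80; dissipated=9.600
Final charges: Q1=10.00, Q2=2.00, Q3=22.80, Q4=15.20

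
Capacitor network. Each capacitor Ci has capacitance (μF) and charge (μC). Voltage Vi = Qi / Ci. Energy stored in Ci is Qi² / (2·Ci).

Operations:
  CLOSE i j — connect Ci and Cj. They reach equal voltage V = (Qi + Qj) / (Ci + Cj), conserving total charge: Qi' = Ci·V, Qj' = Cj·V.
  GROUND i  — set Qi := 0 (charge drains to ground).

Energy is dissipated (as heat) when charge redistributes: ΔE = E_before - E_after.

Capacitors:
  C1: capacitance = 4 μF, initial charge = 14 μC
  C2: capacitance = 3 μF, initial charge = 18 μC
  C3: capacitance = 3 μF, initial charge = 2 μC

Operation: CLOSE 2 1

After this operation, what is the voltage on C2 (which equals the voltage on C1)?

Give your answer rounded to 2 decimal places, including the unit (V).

Initial: C1(4μF, Q=14μC, V=3.50V), C2(3μF, Q=18μC, V=6.00V), C3(3μF, Q=2μC, V=0.67V)
Op 1: CLOSE 2-1: Q_total=32.00, C_total=7.00, V=4.57; Q2=13.71, Q1=18.29; dissipated=5.357

Answer: 4.57 V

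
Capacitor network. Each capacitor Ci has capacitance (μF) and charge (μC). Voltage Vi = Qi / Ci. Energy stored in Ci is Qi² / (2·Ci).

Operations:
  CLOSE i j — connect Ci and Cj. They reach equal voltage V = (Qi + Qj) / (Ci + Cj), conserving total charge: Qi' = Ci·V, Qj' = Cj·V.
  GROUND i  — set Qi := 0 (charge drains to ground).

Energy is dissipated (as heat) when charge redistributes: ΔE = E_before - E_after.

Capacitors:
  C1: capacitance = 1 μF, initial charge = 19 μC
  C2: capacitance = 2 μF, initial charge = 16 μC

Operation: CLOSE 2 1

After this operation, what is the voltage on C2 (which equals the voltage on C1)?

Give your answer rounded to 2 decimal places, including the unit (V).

Initial: C1(1μF, Q=19μC, V=19.00V), C2(2μF, Q=16μC, V=8.00V)
Op 1: CLOSE 2-1: Q_total=35.00, C_total=3.00, V=11.67; Q2=23.33, Q1=11.67; dissipated=40.333

Answer: 11.67 V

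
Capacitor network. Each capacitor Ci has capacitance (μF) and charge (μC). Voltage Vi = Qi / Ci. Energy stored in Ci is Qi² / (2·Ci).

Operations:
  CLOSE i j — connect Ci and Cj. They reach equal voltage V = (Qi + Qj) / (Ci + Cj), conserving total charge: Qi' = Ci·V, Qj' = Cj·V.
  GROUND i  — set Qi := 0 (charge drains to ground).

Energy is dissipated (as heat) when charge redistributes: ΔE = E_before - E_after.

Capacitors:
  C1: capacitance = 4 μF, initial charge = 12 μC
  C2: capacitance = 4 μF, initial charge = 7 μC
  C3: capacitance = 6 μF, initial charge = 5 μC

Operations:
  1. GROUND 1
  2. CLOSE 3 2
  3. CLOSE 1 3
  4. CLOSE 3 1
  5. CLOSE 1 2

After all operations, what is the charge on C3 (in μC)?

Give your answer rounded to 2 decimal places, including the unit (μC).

Initial: C1(4μF, Q=12μC, V=3.00V), C2(4μF, Q=7μC, V=1.75V), C3(6μF, Q=5μC, V=0.83V)
Op 1: GROUND 1: Q1=0; energy lost=18.000
Op 2: CLOSE 3-2: Q_total=12.00, C_total=10.00, V=1.20; Q3=7.20, Q2=4.80; dissipated=1.008
Op 3: CLOSE 1-3: Q_total=7.20, C_total=10.00, V=0.72; Q1=2.88, Q3=4.32; dissipated=1.728
Op 4: CLOSE 3-1: Q_total=7.20, C_total=10.00, V=0.72; Q3=4.32, Q1=2.88; dissipated=0.000
Op 5: CLOSE 1-2: Q_total=7.68, C_total=8.00, V=0.96; Q1=3.84, Q2=3.84; dissipated=0.230
Final charges: Q1=3.84, Q2=3.84, Q3=4.32

Answer: 4.32 μC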